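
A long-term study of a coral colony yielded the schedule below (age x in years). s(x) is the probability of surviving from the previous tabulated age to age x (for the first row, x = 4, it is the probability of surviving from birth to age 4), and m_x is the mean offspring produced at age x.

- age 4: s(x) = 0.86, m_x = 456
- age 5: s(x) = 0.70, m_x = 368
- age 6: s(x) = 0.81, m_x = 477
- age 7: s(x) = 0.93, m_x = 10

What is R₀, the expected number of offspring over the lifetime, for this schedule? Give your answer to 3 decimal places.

850.826

Survivorship from birth: l_x = s_4·s_5·…·s_x.
  l_4 = 0.86000
  l_5 = 0.60200
  l_6 = 0.48762
  l_7 = 0.45349
R₀ = Σ l_x m_x:
  age 4: 0.86000 × 456 = 392.1600
  age 5: 0.60200 × 368 = 221.5360
  age 6: 0.48762 × 477 = 232.5947
  age 7: 0.45349 × 10 = 4.5349
R₀ = 392.1600 + 221.5360 + 232.5947 + 4.5349 = 850.8256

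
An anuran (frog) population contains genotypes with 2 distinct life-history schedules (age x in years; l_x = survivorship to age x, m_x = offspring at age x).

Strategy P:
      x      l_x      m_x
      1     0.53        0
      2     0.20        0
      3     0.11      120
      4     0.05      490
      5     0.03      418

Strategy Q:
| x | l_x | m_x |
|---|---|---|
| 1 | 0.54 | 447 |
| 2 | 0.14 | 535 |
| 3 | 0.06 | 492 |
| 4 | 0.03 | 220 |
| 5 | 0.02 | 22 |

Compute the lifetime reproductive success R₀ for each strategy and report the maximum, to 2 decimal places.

Strategy P: R₀ = 0.53×0 + 0.20×0 + 0.11×120 + 0.05×490 + 0.03×418 = 50.2400
Strategy Q: R₀ = 0.54×447 + 0.14×535 + 0.06×492 + 0.03×220 + 0.02×22 = 352.8400
Highest R₀: strategy Q with 352.8400.

352.84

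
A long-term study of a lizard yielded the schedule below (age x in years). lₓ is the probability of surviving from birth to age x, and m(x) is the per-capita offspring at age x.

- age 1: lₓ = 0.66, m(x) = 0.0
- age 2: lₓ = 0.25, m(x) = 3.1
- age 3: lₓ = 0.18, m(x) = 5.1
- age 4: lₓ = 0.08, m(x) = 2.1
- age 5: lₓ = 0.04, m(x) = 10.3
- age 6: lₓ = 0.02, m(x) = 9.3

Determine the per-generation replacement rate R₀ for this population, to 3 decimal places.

R₀ = Σ lₓ m(x):
  age 1: 0.66 × 0.0 = 0.0000
  age 2: 0.25 × 3.1 = 0.7750
  age 3: 0.18 × 5.1 = 0.9180
  age 4: 0.08 × 2.1 = 0.1680
  age 5: 0.04 × 10.3 = 0.4120
  age 6: 0.02 × 9.3 = 0.1860
R₀ = 0.0000 + 0.7750 + 0.9180 + 0.1680 + 0.4120 + 0.1860 = 2.4590

2.459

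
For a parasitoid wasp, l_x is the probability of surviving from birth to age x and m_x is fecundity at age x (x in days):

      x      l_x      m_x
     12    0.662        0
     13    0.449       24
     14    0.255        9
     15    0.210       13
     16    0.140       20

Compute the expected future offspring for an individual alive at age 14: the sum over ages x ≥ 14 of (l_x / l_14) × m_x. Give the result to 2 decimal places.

l_14 = 0.255. Conditional survival from age 14 to x is l_x / l_14.
  x=14: (0.255/0.255) × 9 = 9.0000
  x=15: (0.210/0.255) × 13 = 10.7059
  x=16: (0.140/0.255) × 20 = 10.9804
Sum = 9.0000 + 10.7059 + 10.9804 = 30.6863

30.69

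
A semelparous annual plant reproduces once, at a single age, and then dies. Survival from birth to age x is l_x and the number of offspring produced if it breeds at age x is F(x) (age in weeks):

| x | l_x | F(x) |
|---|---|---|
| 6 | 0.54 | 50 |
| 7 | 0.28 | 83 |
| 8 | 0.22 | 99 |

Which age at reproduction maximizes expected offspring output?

6

Expected offspring if breeding at age x = l_x × F(x):
  age 6: 0.54 × 50 = 27.000
  age 7: 0.28 × 83 = 23.240
  age 8: 0.22 × 99 = 21.780
Maximum at age 6 (27.000).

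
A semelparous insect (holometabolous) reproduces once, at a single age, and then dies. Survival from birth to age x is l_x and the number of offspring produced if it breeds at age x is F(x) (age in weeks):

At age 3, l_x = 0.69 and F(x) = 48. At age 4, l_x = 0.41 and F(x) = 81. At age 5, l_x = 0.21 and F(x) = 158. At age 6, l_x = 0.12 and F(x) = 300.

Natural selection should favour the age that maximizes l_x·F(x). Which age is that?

6

Expected offspring if breeding at age x = l_x × F(x):
  age 3: 0.69 × 48 = 33.120
  age 4: 0.41 × 81 = 33.210
  age 5: 0.21 × 158 = 33.180
  age 6: 0.12 × 300 = 36.000
Maximum at age 6 (36.000).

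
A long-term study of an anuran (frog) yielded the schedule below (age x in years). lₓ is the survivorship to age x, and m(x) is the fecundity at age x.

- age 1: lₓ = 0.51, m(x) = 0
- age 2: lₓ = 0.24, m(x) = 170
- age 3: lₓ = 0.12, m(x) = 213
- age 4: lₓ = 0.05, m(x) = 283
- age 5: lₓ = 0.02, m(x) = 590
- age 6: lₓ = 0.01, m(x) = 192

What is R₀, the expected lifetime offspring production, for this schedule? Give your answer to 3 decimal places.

R₀ = Σ lₓ m(x):
  age 1: 0.51 × 0 = 0.0000
  age 2: 0.24 × 170 = 40.8000
  age 3: 0.12 × 213 = 25.5600
  age 4: 0.05 × 283 = 14.1500
  age 5: 0.02 × 590 = 11.8000
  age 6: 0.01 × 192 = 1.9200
R₀ = 0.0000 + 40.8000 + 25.5600 + 14.1500 + 11.8000 + 1.9200 = 94.2300

94.230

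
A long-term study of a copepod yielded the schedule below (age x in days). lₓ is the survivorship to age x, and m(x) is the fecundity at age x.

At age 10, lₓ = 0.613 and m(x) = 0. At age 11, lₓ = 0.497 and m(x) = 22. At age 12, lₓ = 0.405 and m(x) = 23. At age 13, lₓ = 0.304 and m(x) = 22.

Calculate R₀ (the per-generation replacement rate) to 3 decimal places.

R₀ = Σ lₓ m(x):
  age 10: 0.613 × 0 = 0.0000
  age 11: 0.497 × 22 = 10.9340
  age 12: 0.405 × 23 = 9.3150
  age 13: 0.304 × 22 = 6.6880
R₀ = 0.0000 + 10.9340 + 9.3150 + 6.6880 = 26.9370

26.937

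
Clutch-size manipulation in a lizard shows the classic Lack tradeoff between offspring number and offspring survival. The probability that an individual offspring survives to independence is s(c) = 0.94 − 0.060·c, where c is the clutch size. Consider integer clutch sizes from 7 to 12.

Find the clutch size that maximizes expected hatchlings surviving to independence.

8

Expected hatchlings surviving to independence = c × s(c):
  c=7: 7 × 0.520 = 3.640
  c=8: 8 × 0.460 = 3.680
  c=9: 9 × 0.400 = 3.600
  c=10: 10 × 0.340 = 3.400
  c=11: 11 × 0.280 = 3.080
  c=12: 12 × 0.220 = 2.640
Maximum at c = 8 (3.680 hatchlings surviving to independence).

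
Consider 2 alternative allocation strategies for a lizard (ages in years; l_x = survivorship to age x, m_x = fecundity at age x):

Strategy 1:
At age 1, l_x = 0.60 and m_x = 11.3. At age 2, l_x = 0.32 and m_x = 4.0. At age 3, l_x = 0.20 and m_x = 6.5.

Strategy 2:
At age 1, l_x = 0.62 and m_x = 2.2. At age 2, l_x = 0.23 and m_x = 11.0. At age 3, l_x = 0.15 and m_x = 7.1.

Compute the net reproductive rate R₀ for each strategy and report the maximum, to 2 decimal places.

Strategy 1: R₀ = 0.60×11.3 + 0.32×4.0 + 0.20×6.5 = 9.3600
Strategy 2: R₀ = 0.62×2.2 + 0.23×11.0 + 0.15×7.1 = 4.9590
Highest R₀: strategy 1 with 9.3600.

9.36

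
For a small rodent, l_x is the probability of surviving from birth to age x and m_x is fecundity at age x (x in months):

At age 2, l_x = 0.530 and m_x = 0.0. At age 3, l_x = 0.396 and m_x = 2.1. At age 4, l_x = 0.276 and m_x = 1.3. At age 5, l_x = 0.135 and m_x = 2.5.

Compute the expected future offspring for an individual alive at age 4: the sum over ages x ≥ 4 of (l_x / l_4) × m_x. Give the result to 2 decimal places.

2.52

l_4 = 0.276. Conditional survival from age 4 to x is l_x / l_4.
  x=4: (0.276/0.276) × 1.3 = 1.3000
  x=5: (0.135/0.276) × 2.5 = 1.2228
Sum = 1.3000 + 1.2228 = 2.5228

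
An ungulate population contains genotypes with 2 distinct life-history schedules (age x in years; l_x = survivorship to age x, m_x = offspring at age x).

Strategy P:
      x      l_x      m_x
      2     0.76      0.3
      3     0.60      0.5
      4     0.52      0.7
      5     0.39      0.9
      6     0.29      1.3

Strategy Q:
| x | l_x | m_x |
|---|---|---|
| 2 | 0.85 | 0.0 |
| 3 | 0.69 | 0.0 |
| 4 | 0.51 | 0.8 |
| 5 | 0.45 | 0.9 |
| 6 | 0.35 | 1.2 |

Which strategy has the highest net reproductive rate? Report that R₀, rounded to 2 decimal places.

1.62

Strategy P: R₀ = 0.76×0.3 + 0.60×0.5 + 0.52×0.7 + 0.39×0.9 + 0.29×1.3 = 1.6200
Strategy Q: R₀ = 0.85×0.0 + 0.69×0.0 + 0.51×0.8 + 0.45×0.9 + 0.35×1.2 = 1.2330
Highest R₀: strategy P with 1.6200.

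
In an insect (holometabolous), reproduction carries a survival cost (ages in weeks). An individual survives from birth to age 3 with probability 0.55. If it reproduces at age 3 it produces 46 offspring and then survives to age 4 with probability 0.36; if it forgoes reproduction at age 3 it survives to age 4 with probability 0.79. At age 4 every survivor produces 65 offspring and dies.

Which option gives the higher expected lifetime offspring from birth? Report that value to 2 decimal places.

breed at age 3: R₀ = 0.55 × (46 + 0.36 × 65) = 0.55 × 69.4000 = 38.1700
delay to age 4: R₀ = 0.55 × (0.79 × 65) = 0.55 × 51.3500 = 28.2425
Higher: breed at age 3 (38.1700).

38.17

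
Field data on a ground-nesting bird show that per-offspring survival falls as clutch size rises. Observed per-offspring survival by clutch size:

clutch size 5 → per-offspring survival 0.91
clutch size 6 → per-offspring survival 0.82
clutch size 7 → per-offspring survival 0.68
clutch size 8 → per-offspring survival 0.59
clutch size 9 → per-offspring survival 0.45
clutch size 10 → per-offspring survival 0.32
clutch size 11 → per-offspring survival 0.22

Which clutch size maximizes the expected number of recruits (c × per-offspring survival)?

6

Expected recruits = c × s(c):
  c=5: 5 × 0.91 = 4.550
  c=6: 6 × 0.82 = 4.920
  c=7: 7 × 0.68 = 4.760
  c=8: 8 × 0.59 = 4.720
  c=9: 9 × 0.45 = 4.050
  c=10: 10 × 0.32 = 3.200
  c=11: 11 × 0.22 = 2.420
Maximum at c = 6 (4.920 recruits).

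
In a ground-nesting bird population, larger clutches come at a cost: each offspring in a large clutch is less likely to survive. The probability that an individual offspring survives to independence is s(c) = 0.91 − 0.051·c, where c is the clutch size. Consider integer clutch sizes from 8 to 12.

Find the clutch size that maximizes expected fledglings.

9

Expected fledglings = c × s(c):
  c=8: 8 × 0.502 = 4.016
  c=9: 9 × 0.451 = 4.059
  c=10: 10 × 0.400 = 4.000
  c=11: 11 × 0.349 = 3.839
  c=12: 12 × 0.298 = 3.576
Maximum at c = 9 (4.059 fledglings).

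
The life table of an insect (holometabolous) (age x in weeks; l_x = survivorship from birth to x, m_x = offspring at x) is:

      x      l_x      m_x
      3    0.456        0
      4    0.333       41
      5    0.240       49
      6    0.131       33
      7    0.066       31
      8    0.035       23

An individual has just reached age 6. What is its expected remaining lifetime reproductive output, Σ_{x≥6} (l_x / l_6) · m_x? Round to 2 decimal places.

54.76

l_6 = 0.131. Conditional survival from age 6 to x is l_x / l_6.
  x=6: (0.131/0.131) × 33 = 33.0000
  x=7: (0.066/0.131) × 31 = 15.6183
  x=8: (0.035/0.131) × 23 = 6.1450
Sum = 33.0000 + 15.6183 + 6.1450 = 54.7634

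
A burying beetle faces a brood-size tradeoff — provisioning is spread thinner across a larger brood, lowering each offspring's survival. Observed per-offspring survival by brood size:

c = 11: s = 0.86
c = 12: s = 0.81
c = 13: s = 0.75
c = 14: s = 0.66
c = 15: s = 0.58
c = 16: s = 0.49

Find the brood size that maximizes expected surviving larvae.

13

Expected surviving larvae = c × s(c):
  c=11: 11 × 0.86 = 9.460
  c=12: 12 × 0.81 = 9.720
  c=13: 13 × 0.75 = 9.750
  c=14: 14 × 0.66 = 9.240
  c=15: 15 × 0.58 = 8.700
  c=16: 16 × 0.49 = 7.840
Maximum at c = 13 (9.750 surviving larvae).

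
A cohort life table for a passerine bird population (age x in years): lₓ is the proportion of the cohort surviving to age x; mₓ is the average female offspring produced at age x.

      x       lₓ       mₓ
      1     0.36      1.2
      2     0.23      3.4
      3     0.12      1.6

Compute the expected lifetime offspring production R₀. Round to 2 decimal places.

R₀ = Σ lₓ mₓ:
  age 1: 0.36 × 1.2 = 0.4320
  age 2: 0.23 × 3.4 = 0.7820
  age 3: 0.12 × 1.6 = 0.1920
R₀ = 0.4320 + 0.7820 + 0.1920 = 1.4060

1.41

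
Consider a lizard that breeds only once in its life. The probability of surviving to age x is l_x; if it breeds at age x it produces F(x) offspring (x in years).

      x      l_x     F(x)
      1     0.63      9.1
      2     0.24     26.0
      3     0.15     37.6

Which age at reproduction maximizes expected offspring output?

Expected offspring if breeding at age x = l_x × F(x):
  age 1: 0.63 × 9.1 = 5.733
  age 2: 0.24 × 26.0 = 6.240
  age 3: 0.15 × 37.6 = 5.640
Maximum at age 2 (6.240).

2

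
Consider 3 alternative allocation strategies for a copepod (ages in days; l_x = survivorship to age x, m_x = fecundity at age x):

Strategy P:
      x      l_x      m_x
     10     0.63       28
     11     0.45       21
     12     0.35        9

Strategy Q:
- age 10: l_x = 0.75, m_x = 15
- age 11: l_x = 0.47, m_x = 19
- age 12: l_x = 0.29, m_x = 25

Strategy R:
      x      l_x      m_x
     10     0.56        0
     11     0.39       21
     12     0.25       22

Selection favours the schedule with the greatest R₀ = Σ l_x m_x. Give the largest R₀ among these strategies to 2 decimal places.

Strategy P: R₀ = 0.63×28 + 0.45×21 + 0.35×9 = 30.2400
Strategy Q: R₀ = 0.75×15 + 0.47×19 + 0.29×25 = 27.4300
Strategy R: R₀ = 0.56×0 + 0.39×21 + 0.25×22 = 13.6900
Highest R₀: strategy P with 30.2400.

30.24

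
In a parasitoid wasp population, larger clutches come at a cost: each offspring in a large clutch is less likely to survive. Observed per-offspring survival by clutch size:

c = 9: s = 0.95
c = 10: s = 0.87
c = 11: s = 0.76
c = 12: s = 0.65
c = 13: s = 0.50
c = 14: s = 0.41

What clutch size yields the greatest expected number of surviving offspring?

10

Expected surviving offspring = c × s(c):
  c=9: 9 × 0.95 = 8.550
  c=10: 10 × 0.87 = 8.700
  c=11: 11 × 0.76 = 8.360
  c=12: 12 × 0.65 = 7.800
  c=13: 13 × 0.50 = 6.500
  c=14: 14 × 0.41 = 5.740
Maximum at c = 10 (8.700 surviving offspring).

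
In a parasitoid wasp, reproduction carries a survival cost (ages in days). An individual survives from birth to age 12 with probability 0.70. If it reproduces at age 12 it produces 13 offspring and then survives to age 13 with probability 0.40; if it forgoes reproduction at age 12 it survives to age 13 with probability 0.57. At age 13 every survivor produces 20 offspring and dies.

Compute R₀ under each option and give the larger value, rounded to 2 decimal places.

breed at age 12: R₀ = 0.70 × (13 + 0.40 × 20) = 0.70 × 21.0000 = 14.7000
delay to age 13: R₀ = 0.70 × (0.57 × 20) = 0.70 × 11.4000 = 7.9800
Higher: breed at age 12 (14.7000).

14.70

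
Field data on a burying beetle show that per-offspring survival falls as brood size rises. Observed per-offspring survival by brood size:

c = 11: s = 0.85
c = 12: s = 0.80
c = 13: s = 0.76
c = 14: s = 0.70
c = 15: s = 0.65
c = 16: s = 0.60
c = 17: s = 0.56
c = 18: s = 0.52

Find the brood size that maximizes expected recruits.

Expected recruits = c × s(c):
  c=11: 11 × 0.85 = 9.350
  c=12: 12 × 0.80 = 9.600
  c=13: 13 × 0.76 = 9.880
  c=14: 14 × 0.70 = 9.800
  c=15: 15 × 0.65 = 9.750
  c=16: 16 × 0.60 = 9.600
  c=17: 17 × 0.56 = 9.520
  c=18: 18 × 0.52 = 9.360
Maximum at c = 13 (9.880 recruits).

13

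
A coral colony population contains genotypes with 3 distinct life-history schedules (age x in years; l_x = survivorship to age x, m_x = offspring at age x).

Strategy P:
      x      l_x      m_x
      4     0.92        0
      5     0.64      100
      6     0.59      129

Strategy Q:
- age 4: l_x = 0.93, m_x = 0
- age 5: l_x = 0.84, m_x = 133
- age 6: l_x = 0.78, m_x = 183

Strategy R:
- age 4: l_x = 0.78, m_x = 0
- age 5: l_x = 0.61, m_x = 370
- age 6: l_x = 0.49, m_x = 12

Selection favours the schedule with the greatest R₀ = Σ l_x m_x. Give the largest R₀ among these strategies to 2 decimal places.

Strategy P: R₀ = 0.92×0 + 0.64×100 + 0.59×129 = 140.1100
Strategy Q: R₀ = 0.93×0 + 0.84×133 + 0.78×183 = 254.4600
Strategy R: R₀ = 0.78×0 + 0.61×370 + 0.49×12 = 231.5800
Highest R₀: strategy Q with 254.4600.

254.46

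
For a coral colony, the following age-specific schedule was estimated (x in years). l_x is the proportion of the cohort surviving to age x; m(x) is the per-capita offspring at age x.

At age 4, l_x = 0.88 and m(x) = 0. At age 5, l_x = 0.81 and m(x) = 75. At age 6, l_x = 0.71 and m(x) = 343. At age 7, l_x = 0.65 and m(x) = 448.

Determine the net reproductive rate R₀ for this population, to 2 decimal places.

595.48

R₀ = Σ l_x m(x):
  age 4: 0.88 × 0 = 0.0000
  age 5: 0.81 × 75 = 60.7500
  age 6: 0.71 × 343 = 243.5300
  age 7: 0.65 × 448 = 291.2000
R₀ = 0.0000 + 60.7500 + 243.5300 + 291.2000 = 595.4800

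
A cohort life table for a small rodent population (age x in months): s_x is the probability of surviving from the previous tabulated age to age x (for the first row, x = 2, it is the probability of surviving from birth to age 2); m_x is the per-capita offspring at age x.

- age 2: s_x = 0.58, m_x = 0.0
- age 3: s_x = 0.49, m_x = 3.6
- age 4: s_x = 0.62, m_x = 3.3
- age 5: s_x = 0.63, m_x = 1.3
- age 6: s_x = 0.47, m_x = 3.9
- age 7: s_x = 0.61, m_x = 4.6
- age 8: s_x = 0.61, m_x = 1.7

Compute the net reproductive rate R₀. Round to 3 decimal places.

2.132

Survivorship from birth: l_x = s_2·s_3·…·s_x.
  l_2 = 0.58000
  l_3 = 0.28420
  l_4 = 0.17620
  l_5 = 0.11101
  l_6 = 0.05217
  l_7 = 0.03183
  l_8 = 0.01941
R₀ = Σ l_x m_x:
  age 2: 0.58000 × 0.0 = 0.0000
  age 3: 0.28420 × 3.6 = 1.0231
  age 4: 0.17620 × 3.3 = 0.5815
  age 5: 0.11101 × 1.3 = 0.1443
  age 6: 0.05217 × 3.9 = 0.2035
  age 7: 0.03183 × 4.6 = 0.1464
  age 8: 0.01941 × 1.7 = 0.0330
R₀ = 0.0000 + 1.0231 + 0.5815 + 0.1443 + 0.2035 + 0.1464 + 0.0330 = 2.1318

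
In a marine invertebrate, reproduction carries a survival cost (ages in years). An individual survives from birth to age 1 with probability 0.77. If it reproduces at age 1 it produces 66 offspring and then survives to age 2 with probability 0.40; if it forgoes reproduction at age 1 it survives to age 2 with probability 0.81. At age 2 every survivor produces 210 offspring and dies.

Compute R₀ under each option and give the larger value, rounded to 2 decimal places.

breed at age 1: R₀ = 0.77 × (66 + 0.40 × 210) = 0.77 × 150.0000 = 115.5000
delay to age 2: R₀ = 0.77 × (0.81 × 210) = 0.77 × 170.1000 = 130.9770
Higher: delay to age 2 (130.9770).

130.98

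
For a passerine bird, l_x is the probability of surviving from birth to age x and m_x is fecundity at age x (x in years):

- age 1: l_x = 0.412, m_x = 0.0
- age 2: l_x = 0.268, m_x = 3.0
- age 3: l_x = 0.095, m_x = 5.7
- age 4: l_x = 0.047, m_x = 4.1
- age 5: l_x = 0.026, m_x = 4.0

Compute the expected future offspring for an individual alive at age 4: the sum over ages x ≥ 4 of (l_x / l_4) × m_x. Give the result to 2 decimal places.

6.31

l_4 = 0.047. Conditional survival from age 4 to x is l_x / l_4.
  x=4: (0.047/0.047) × 4.1 = 4.1000
  x=5: (0.026/0.047) × 4.0 = 2.2128
Sum = 4.1000 + 2.2128 = 6.3128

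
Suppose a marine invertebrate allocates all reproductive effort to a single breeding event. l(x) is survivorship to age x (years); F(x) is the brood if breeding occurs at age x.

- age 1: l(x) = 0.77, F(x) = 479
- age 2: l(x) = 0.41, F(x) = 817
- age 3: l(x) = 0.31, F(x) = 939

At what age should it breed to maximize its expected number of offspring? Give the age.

1

Expected offspring if breeding at age x = l(x) × F(x):
  age 1: 0.77 × 479 = 368.830
  age 2: 0.41 × 817 = 334.970
  age 3: 0.31 × 939 = 291.090
Maximum at age 1 (368.830).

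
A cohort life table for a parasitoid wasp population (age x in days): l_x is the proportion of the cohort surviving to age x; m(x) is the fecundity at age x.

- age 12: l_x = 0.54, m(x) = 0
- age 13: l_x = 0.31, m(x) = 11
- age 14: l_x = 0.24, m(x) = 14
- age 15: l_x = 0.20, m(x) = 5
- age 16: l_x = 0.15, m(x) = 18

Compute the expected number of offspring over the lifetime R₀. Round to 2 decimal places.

10.47

R₀ = Σ l_x m(x):
  age 12: 0.54 × 0 = 0.0000
  age 13: 0.31 × 11 = 3.4100
  age 14: 0.24 × 14 = 3.3600
  age 15: 0.20 × 5 = 1.0000
  age 16: 0.15 × 18 = 2.7000
R₀ = 0.0000 + 3.4100 + 3.3600 + 1.0000 + 2.7000 = 10.4700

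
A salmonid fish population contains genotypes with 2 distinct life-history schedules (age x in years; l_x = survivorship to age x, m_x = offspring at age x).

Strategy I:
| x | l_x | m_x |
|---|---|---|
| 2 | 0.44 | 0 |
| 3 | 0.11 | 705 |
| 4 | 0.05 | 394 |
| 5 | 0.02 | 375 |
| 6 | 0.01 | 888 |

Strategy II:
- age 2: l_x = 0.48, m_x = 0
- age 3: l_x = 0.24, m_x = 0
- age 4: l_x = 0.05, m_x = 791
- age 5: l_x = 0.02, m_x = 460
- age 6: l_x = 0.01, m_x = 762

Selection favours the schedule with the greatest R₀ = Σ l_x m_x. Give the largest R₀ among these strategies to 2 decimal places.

Strategy I: R₀ = 0.44×0 + 0.11×705 + 0.05×394 + 0.02×375 + 0.01×888 = 113.6300
Strategy II: R₀ = 0.48×0 + 0.24×0 + 0.05×791 + 0.02×460 + 0.01×762 = 56.3700
Highest R₀: strategy I with 113.6300.

113.63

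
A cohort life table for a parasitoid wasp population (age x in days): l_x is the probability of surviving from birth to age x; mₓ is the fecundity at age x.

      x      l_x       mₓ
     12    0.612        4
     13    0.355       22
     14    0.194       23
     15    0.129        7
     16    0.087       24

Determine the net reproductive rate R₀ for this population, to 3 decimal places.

17.711

R₀ = Σ l_x mₓ:
  age 12: 0.612 × 4 = 2.4480
  age 13: 0.355 × 22 = 7.8100
  age 14: 0.194 × 23 = 4.4620
  age 15: 0.129 × 7 = 0.9030
  age 16: 0.087 × 24 = 2.0880
R₀ = 2.4480 + 7.8100 + 4.4620 + 0.9030 + 2.0880 = 17.7110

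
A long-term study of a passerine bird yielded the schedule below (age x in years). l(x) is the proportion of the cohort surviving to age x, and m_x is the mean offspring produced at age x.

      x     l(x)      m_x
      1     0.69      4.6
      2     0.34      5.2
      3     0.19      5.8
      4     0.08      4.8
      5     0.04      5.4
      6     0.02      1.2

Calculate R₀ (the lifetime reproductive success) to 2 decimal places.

6.67

R₀ = Σ l(x) m_x:
  age 1: 0.69 × 4.6 = 3.1740
  age 2: 0.34 × 5.2 = 1.7680
  age 3: 0.19 × 5.8 = 1.1020
  age 4: 0.08 × 4.8 = 0.3840
  age 5: 0.04 × 5.4 = 0.2160
  age 6: 0.02 × 1.2 = 0.0240
R₀ = 3.1740 + 1.7680 + 1.1020 + 0.3840 + 0.2160 + 0.0240 = 6.6680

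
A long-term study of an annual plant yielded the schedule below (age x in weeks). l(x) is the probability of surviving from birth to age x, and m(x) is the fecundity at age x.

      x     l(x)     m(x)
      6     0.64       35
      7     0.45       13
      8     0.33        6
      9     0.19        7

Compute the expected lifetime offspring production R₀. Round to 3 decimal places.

R₀ = Σ l(x) m(x):
  age 6: 0.64 × 35 = 22.4000
  age 7: 0.45 × 13 = 5.8500
  age 8: 0.33 × 6 = 1.9800
  age 9: 0.19 × 7 = 1.3300
R₀ = 22.4000 + 5.8500 + 1.9800 + 1.3300 = 31.5600

31.560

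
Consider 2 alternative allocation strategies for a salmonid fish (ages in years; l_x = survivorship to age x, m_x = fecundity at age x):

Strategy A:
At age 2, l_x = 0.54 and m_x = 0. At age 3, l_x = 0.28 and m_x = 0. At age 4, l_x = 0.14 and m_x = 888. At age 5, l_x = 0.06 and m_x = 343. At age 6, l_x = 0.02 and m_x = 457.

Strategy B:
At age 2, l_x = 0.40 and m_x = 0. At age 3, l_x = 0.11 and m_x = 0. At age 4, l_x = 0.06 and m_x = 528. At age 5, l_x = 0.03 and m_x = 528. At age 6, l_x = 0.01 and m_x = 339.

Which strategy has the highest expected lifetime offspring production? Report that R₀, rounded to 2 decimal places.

154.04

Strategy A: R₀ = 0.54×0 + 0.28×0 + 0.14×888 + 0.06×343 + 0.02×457 = 154.0400
Strategy B: R₀ = 0.40×0 + 0.11×0 + 0.06×528 + 0.03×528 + 0.01×339 = 50.9100
Highest R₀: strategy A with 154.0400.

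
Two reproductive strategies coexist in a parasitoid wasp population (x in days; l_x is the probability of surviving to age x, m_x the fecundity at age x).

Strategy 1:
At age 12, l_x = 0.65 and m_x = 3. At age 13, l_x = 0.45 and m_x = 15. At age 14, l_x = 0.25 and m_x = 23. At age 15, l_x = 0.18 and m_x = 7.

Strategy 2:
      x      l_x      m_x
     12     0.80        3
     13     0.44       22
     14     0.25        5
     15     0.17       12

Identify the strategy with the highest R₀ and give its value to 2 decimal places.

15.71

Strategy 1: R₀ = 0.65×3 + 0.45×15 + 0.25×23 + 0.18×7 = 15.7100
Strategy 2: R₀ = 0.80×3 + 0.44×22 + 0.25×5 + 0.17×12 = 15.3700
Highest R₀: strategy 1 with 15.7100.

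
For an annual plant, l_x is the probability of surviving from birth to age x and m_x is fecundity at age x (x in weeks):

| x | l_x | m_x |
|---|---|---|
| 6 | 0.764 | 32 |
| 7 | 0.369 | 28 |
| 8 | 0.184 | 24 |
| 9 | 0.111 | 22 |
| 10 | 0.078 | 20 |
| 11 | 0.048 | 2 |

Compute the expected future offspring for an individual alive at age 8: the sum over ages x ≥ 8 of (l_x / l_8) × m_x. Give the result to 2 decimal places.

l_8 = 0.184. Conditional survival from age 8 to x is l_x / l_8.
  x=8: (0.184/0.184) × 24 = 24.0000
  x=9: (0.111/0.184) × 22 = 13.2717
  x=10: (0.078/0.184) × 20 = 8.4783
  x=11: (0.048/0.184) × 2 = 0.5217
Sum = 24.0000 + 13.2717 + 8.4783 + 0.5217 = 46.2717

46.27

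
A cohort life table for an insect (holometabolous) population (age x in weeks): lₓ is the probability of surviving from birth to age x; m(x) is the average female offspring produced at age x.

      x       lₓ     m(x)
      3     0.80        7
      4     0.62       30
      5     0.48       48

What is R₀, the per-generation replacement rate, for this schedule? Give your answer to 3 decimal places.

R₀ = Σ lₓ m(x):
  age 3: 0.80 × 7 = 5.6000
  age 4: 0.62 × 30 = 18.6000
  age 5: 0.48 × 48 = 23.0400
R₀ = 5.6000 + 18.6000 + 23.0400 = 47.2400

47.240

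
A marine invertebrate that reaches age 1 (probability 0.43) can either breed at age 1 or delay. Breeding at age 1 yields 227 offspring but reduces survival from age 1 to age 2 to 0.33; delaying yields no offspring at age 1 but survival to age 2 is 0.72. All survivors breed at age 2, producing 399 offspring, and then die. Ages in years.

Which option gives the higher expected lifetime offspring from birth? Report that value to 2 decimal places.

breed at age 1: R₀ = 0.43 × (227 + 0.33 × 399) = 0.43 × 358.6700 = 154.2281
delay to age 2: R₀ = 0.43 × (0.72 × 399) = 0.43 × 287.2800 = 123.5304
Higher: breed at age 1 (154.2281).

154.23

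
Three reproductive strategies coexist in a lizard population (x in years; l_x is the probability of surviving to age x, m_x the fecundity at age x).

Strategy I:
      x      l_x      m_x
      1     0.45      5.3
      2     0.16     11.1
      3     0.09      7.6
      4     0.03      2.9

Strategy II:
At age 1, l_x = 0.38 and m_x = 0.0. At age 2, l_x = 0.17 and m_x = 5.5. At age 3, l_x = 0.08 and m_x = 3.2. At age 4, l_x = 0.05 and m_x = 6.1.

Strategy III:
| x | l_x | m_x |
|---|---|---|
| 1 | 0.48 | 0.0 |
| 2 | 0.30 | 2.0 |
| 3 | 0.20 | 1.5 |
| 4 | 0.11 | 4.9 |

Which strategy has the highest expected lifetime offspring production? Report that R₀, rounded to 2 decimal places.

Strategy I: R₀ = 0.45×5.3 + 0.16×11.1 + 0.09×7.6 + 0.03×2.9 = 4.9320
Strategy II: R₀ = 0.38×0.0 + 0.17×5.5 + 0.08×3.2 + 0.05×6.1 = 1.4960
Strategy III: R₀ = 0.48×0.0 + 0.30×2.0 + 0.20×1.5 + 0.11×4.9 = 1.4390
Highest R₀: strategy I with 4.9320.

4.93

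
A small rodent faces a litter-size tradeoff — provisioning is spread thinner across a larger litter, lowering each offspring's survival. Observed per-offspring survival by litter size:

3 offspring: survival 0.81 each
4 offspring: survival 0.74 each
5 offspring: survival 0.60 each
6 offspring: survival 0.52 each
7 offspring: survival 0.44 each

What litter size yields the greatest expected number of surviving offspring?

Expected surviving offspring = c × s(c):
  c=3: 3 × 0.81 = 2.430
  c=4: 4 × 0.74 = 2.960
  c=5: 5 × 0.60 = 3.000
  c=6: 6 × 0.52 = 3.120
  c=7: 7 × 0.44 = 3.080
Maximum at c = 6 (3.120 surviving offspring).

6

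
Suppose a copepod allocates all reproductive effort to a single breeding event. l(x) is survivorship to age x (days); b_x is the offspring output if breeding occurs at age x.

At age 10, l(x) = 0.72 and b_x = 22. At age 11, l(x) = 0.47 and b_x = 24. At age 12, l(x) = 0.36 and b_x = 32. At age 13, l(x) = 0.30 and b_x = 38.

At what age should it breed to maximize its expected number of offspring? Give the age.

10

Expected offspring if breeding at age x = l(x) × b_x:
  age 10: 0.72 × 22 = 15.840
  age 11: 0.47 × 24 = 11.280
  age 12: 0.36 × 32 = 11.520
  age 13: 0.30 × 38 = 11.400
Maximum at age 10 (15.840).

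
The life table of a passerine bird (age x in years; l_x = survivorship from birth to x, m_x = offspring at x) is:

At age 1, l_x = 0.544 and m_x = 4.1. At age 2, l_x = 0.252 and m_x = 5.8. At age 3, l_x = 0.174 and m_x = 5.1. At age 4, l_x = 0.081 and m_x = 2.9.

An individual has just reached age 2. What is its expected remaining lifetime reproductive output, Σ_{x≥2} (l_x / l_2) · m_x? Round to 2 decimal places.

10.25

l_2 = 0.252. Conditional survival from age 2 to x is l_x / l_2.
  x=2: (0.252/0.252) × 5.8 = 5.8000
  x=3: (0.174/0.252) × 5.1 = 3.5214
  x=4: (0.081/0.252) × 2.9 = 0.9321
Sum = 5.8000 + 3.5214 + 0.9321 = 10.2536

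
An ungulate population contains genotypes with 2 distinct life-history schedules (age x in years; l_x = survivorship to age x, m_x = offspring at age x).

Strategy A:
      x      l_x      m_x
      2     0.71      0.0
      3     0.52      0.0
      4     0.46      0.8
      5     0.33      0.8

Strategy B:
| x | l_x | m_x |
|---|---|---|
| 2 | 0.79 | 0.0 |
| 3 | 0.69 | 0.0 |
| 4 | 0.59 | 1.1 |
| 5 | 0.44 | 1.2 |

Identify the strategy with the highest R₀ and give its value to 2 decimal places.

Strategy A: R₀ = 0.71×0.0 + 0.52×0.0 + 0.46×0.8 + 0.33×0.8 = 0.6320
Strategy B: R₀ = 0.79×0.0 + 0.69×0.0 + 0.59×1.1 + 0.44×1.2 = 1.1770
Highest R₀: strategy B with 1.1770.

1.18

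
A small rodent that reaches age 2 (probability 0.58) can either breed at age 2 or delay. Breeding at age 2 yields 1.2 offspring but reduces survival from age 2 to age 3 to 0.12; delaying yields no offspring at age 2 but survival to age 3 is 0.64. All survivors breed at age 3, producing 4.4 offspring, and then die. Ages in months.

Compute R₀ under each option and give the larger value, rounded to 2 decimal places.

breed at age 2: R₀ = 0.58 × (1.2 + 0.12 × 4.4) = 0.58 × 1.7280 = 1.0022
delay to age 3: R₀ = 0.58 × (0.64 × 4.4) = 0.58 × 2.8160 = 1.6333
Higher: delay to age 3 (1.6333).

1.63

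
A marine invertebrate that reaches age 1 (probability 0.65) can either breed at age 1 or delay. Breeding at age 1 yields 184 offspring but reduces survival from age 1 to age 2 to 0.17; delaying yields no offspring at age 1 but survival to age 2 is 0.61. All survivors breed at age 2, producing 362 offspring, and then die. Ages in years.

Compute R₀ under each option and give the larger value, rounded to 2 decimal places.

159.60

breed at age 1: R₀ = 0.65 × (184 + 0.17 × 362) = 0.65 × 245.5400 = 159.6010
delay to age 2: R₀ = 0.65 × (0.61 × 362) = 0.65 × 220.8200 = 143.5330
Higher: breed at age 1 (159.6010).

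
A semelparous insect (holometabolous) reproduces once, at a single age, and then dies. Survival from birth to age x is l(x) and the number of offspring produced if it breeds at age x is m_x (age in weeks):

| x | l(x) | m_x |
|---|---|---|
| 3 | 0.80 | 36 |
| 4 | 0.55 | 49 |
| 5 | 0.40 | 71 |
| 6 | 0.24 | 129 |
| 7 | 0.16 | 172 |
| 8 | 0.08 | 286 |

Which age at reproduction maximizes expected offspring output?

6

Expected offspring if breeding at age x = l(x) × m_x:
  age 3: 0.80 × 36 = 28.800
  age 4: 0.55 × 49 = 26.950
  age 5: 0.40 × 71 = 28.400
  age 6: 0.24 × 129 = 30.960
  age 7: 0.16 × 172 = 27.520
  age 8: 0.08 × 286 = 22.880
Maximum at age 6 (30.960).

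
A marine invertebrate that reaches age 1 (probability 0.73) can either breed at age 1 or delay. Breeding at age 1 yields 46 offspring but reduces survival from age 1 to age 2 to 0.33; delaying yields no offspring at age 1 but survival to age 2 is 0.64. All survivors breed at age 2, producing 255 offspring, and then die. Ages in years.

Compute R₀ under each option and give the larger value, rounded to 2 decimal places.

119.14

breed at age 1: R₀ = 0.73 × (46 + 0.33 × 255) = 0.73 × 130.1500 = 95.0095
delay to age 2: R₀ = 0.73 × (0.64 × 255) = 0.73 × 163.2000 = 119.1360
Higher: delay to age 2 (119.1360).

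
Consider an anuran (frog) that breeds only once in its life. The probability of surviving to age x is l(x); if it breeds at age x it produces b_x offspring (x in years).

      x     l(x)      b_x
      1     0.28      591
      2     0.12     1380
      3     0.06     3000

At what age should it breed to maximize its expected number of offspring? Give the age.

Expected offspring if breeding at age x = l(x) × b_x:
  age 1: 0.28 × 591 = 165.480
  age 2: 0.12 × 1380 = 165.600
  age 3: 0.06 × 3000 = 180.000
Maximum at age 3 (180.000).

3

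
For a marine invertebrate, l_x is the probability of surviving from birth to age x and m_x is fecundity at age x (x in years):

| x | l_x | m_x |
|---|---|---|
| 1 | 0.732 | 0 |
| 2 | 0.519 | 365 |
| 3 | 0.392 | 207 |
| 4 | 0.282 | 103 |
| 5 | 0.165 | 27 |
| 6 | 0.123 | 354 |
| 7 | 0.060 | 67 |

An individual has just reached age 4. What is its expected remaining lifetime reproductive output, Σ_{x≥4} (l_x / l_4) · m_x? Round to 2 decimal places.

l_4 = 0.282. Conditional survival from age 4 to x is l_x / l_4.
  x=4: (0.282/0.282) × 103 = 103.0000
  x=5: (0.165/0.282) × 27 = 15.7979
  x=6: (0.123/0.282) × 354 = 154.4043
  x=7: (0.060/0.282) × 67 = 14.2553
Sum = 103.0000 + 15.7979 + 154.4043 + 14.2553 = 287.4574

287.46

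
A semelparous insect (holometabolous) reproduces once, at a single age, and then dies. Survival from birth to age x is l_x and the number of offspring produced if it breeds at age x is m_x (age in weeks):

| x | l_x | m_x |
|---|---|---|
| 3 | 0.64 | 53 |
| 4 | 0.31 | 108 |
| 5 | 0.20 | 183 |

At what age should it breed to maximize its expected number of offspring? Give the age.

5

Expected offspring if breeding at age x = l_x × m_x:
  age 3: 0.64 × 53 = 33.920
  age 4: 0.31 × 108 = 33.480
  age 5: 0.20 × 183 = 36.600
Maximum at age 5 (36.600).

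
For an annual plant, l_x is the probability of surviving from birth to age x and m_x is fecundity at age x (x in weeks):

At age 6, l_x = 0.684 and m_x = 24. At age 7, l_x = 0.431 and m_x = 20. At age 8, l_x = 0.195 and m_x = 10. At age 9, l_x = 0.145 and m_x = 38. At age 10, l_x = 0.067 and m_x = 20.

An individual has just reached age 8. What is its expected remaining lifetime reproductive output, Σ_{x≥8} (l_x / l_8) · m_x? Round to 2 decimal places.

l_8 = 0.195. Conditional survival from age 8 to x is l_x / l_8.
  x=8: (0.195/0.195) × 10 = 10.0000
  x=9: (0.145/0.195) × 38 = 28.2564
  x=10: (0.067/0.195) × 20 = 6.8718
Sum = 10.0000 + 28.2564 + 6.8718 = 45.1282

45.13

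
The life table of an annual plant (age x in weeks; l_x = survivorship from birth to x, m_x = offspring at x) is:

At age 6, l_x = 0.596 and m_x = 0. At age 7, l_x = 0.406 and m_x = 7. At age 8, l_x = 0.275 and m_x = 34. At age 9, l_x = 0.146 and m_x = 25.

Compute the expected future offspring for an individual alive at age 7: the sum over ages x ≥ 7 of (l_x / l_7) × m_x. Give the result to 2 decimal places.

39.02

l_7 = 0.406. Conditional survival from age 7 to x is l_x / l_7.
  x=7: (0.406/0.406) × 7 = 7.0000
  x=8: (0.275/0.406) × 34 = 23.0296
  x=9: (0.146/0.406) × 25 = 8.9901
Sum = 7.0000 + 23.0296 + 8.9901 = 39.0197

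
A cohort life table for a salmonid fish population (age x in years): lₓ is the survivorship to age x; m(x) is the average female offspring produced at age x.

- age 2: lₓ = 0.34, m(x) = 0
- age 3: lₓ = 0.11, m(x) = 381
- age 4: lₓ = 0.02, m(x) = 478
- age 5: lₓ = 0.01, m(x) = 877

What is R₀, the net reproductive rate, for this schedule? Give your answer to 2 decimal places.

R₀ = Σ lₓ m(x):
  age 2: 0.34 × 0 = 0.0000
  age 3: 0.11 × 381 = 41.9100
  age 4: 0.02 × 478 = 9.5600
  age 5: 0.01 × 877 = 8.7700
R₀ = 0.0000 + 41.9100 + 9.5600 + 8.7700 = 60.2400

60.24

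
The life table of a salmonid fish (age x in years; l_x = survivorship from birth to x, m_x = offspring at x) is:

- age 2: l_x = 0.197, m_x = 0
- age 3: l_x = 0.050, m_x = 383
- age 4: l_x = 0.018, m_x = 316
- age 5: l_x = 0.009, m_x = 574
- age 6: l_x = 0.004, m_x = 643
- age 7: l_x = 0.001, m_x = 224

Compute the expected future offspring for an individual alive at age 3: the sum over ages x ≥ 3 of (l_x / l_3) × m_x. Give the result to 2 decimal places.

656.00

l_3 = 0.050. Conditional survival from age 3 to x is l_x / l_3.
  x=3: (0.050/0.050) × 383 = 383.0000
  x=4: (0.018/0.050) × 316 = 113.7600
  x=5: (0.009/0.050) × 574 = 103.3200
  x=6: (0.004/0.050) × 643 = 51.4400
  x=7: (0.001/0.050) × 224 = 4.4800
Sum = 383.0000 + 113.7600 + 103.3200 + 51.4400 + 4.4800 = 656.0000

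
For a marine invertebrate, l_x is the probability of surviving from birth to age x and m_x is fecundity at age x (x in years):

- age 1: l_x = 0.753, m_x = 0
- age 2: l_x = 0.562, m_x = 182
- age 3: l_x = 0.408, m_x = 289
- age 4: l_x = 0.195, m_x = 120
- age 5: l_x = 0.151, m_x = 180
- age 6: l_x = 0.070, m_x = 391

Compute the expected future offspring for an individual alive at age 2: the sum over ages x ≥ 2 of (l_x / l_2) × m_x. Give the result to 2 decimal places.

530.51

l_2 = 0.562. Conditional survival from age 2 to x is l_x / l_2.
  x=2: (0.562/0.562) × 182 = 182.0000
  x=3: (0.408/0.562) × 289 = 209.8078
  x=4: (0.195/0.562) × 120 = 41.6370
  x=5: (0.151/0.562) × 180 = 48.3630
  x=6: (0.070/0.562) × 391 = 48.7011
Sum = 182.0000 + 209.8078 + 41.6370 + 48.3630 + 48.7011 = 530.5089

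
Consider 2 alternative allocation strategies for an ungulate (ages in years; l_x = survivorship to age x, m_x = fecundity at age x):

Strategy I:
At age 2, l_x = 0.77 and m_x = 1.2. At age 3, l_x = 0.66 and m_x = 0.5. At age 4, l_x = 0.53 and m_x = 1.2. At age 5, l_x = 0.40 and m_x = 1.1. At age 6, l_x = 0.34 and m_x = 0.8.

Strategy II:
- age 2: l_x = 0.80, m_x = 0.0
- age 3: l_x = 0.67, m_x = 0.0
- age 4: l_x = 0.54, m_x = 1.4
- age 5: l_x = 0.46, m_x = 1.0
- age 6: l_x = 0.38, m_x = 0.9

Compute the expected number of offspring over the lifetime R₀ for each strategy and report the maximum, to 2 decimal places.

2.60

Strategy I: R₀ = 0.77×1.2 + 0.66×0.5 + 0.53×1.2 + 0.40×1.1 + 0.34×0.8 = 2.6020
Strategy II: R₀ = 0.80×0.0 + 0.67×0.0 + 0.54×1.4 + 0.46×1.0 + 0.38×0.9 = 1.5580
Highest R₀: strategy I with 2.6020.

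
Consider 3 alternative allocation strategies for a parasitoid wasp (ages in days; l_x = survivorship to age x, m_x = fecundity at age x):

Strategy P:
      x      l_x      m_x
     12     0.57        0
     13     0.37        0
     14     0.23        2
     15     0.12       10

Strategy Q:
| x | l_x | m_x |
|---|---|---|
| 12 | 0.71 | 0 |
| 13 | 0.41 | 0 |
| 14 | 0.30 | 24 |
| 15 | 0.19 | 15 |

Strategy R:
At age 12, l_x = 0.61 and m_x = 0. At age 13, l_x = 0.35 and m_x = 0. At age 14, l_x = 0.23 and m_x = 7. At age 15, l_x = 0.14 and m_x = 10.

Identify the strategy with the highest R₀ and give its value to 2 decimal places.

10.05

Strategy P: R₀ = 0.57×0 + 0.37×0 + 0.23×2 + 0.12×10 = 1.6600
Strategy Q: R₀ = 0.71×0 + 0.41×0 + 0.30×24 + 0.19×15 = 10.0500
Strategy R: R₀ = 0.61×0 + 0.35×0 + 0.23×7 + 0.14×10 = 3.0100
Highest R₀: strategy Q with 10.0500.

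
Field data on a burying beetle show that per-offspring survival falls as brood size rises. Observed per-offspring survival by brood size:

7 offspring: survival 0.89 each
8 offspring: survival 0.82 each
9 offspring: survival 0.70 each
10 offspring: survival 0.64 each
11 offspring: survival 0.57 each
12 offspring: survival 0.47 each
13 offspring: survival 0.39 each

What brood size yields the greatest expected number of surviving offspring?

Expected surviving offspring = c × s(c):
  c=7: 7 × 0.89 = 6.230
  c=8: 8 × 0.82 = 6.560
  c=9: 9 × 0.70 = 6.300
  c=10: 10 × 0.64 = 6.400
  c=11: 11 × 0.57 = 6.270
  c=12: 12 × 0.47 = 5.640
  c=13: 13 × 0.39 = 5.070
Maximum at c = 8 (6.560 surviving offspring).

8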